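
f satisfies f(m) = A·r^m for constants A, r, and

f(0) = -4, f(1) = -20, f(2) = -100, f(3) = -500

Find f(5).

-12500

Consecutive ratio: -20/(-4) = 5, and -100/(-20) = 5, so r = 5.
Then A·5^0 = -4 gives A = -4, and f(m) = -4·5^m.
f(5) = -4·5^5 = -12500.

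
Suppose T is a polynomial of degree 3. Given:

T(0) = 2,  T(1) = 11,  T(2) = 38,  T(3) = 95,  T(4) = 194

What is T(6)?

Write T(n) = an³ + bn² + cn + d; the 5 given values yield a linear system in the 4 coefficients.
Solving, T(n) = 2n³ + 3n² + 4n + 2.
Then T(6) = 566.

566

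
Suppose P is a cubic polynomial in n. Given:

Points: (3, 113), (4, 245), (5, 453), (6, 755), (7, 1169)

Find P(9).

First differences: 132, 208, 302, 414. Second differences: 76, 94, 112. Third differences: 18, 18.
Level-3 differences are constant, so P has degree 3.
Fitting a degree-3 polynomial gives P(n) = 3n³ + 2n² + 7n - 7.
Then P(9) = 2405.

2405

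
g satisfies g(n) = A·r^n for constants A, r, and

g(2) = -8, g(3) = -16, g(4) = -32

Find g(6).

-128

Consecutive ratio: -16/(-8) = 2, and -32/(-16) = 2, so r = 2.
Then A·2^2 = -8 gives A = -2, and g(n) = -2·2^n.
g(6) = -2·2^6 = -128.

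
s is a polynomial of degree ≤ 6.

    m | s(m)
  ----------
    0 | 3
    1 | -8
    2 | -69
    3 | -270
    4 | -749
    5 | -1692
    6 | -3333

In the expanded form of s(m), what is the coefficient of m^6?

0

First differences: -11, -61, -201, -479, -943, -1641. Second differences: -50, -140, -278, -464, -698. Third differences: -90, -138, -186, -234. Fourth differences: -48, -48, -48.
Level-4 differences are constant, so s has degree 4.
Fitting a degree-4 polynomial gives s(m) = -2m^4 - 3m³ - 2m² - 4m + 3.
The coefficient of m^6 is 0.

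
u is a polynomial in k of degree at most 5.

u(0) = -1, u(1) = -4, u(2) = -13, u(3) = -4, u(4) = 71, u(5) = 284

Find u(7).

First differences: -3, -9, 9, 75, 213. Second differences: -6, 18, 66, 138. Third differences: 24, 48, 72. Fourth differences: 24, 24.
Level-4 differences are constant, so u has degree 4.
Fitting a degree-4 polynomial gives u(k) = k^4 - 2k³ - 4k² + 2k - 1.
Then u(7) = 1532.

1532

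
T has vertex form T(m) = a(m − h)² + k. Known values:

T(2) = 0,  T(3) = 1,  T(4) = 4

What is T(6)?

16

First differences 1, 3; second difference 2 = 2a, so a = 1.
Expanding, the m-coefficient is −2ah = -2h; matching it to the data gives h = 2, and then k = 0.
So T(m) = 1(m − 2)² + 0.
T(6) = 1·4² + 0 = 16.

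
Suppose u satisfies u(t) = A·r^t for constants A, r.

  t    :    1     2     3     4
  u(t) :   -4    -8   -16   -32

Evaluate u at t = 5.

Consecutive ratio: -8/(-4) = 2, and -16/(-8) = 2, so r = 2.
Then A·2^1 = -4 gives A = -2, and u(t) = -2·2^t.
u(5) = -2·2^5 = -64.

-64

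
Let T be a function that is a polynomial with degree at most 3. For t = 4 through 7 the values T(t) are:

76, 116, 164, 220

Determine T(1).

First differences: 40, 48, 56. Second differences: 8, 8.
Level-2 differences are constant, so T has degree 2.
Fitting a degree-2 polynomial gives T(t) = 4t² + 4t - 4.
Then T(1) = 4.

4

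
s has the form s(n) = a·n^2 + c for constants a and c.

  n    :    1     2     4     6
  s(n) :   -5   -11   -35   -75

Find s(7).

-101

From s(1) = -5 and s(2) = -11: 1a + c = -5 and 4a + c = -11.
Subtracting: 3a = -6, so a = -2; then c = -5 − (-2)·1 = -3.
So s(n) = -2n² − 3, and s(7) = -101.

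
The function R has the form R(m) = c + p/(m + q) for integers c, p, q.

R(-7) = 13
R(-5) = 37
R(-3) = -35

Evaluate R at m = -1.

(R(m) − c)(m + q) = p for each data point; the three points give a linear system in c and q, then p follows.
Solving: c = 1, q = 4, p = -36, so R(m) = 1 − 36/(m + 4).
Then R(-1) = 1 − 36/3 = -11.

-11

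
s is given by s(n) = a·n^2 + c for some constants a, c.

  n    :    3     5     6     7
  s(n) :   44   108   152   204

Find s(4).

From s(3) = 44 and s(5) = 108: 9a + c = 44 and 25a + c = 108.
Subtracting: 16a = 64, so a = 4; then c = 44 − 4·9 = 8.
So s(n) = 4n² + 8, and s(4) = 72.

72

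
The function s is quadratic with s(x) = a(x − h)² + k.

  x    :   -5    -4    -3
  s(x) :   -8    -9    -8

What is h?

First differences -1, 1; second difference 2 = 2a, so a = 1.
Expanding, the x-coefficient is −2ah = -2h; matching it to the data gives h = -4, and then k = -9.
So s(x) = 1(x + 4)² − 9.
Hence h = -4.

-4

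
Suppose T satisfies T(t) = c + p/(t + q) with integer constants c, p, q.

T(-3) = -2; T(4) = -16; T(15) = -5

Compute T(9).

-6

(T(t) − c)(t + q) = p for each data point; the three points give a linear system in c and q, then p follows.
Solving: c = -4, q = -3, p = -12, so T(t) = -4 − 12/(t − 3).
Then T(9) = -4 − 12/6 = -6.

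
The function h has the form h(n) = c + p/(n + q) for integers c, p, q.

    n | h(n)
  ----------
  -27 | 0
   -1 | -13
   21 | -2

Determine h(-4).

23

(h(n) − c)(n + q) = p for each data point; the three points give a linear system in c and q, then p follows.
Solving: c = -1, q = 3, p = -24, so h(n) = -1 − 24/(n + 3).
Then h(-4) = -1 − 24/(-1) = 23.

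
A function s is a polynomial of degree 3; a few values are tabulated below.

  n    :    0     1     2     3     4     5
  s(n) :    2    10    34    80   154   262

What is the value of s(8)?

850

Write s(n) = an³ + bn² + cn + d; the 6 given values yield a linear system in the 4 coefficients.
Solving, s(n) = n³ + 5n² + 2n + 2.
Then s(8) = 850.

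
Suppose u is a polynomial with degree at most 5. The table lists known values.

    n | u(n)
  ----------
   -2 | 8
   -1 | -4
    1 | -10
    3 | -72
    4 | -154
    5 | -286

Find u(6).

Write u(n) = an^5 + bn^4 + cn³ + dn² + en + p; the 6 given values yield a linear system in the 6 coefficients.
Solving, the top 2 coefficients vanish, and u(n) = -2n³ - n² - n - 6.
Then u(6) = -480.

-480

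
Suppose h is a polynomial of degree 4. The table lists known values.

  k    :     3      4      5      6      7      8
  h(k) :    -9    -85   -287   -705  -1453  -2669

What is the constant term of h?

First differences: -76, -202, -418, -748, -1216. Second differences: -126, -216, -330, -468. Third differences: -90, -114, -138. Fourth differences: -24, -24.
Level-4 differences are constant, so h has degree 4.
Fitting a degree-4 polynomial gives h(k) = -k^4 + 3k³ - 2k² + 2k + 3.
The constant term is h(0) = 3.

3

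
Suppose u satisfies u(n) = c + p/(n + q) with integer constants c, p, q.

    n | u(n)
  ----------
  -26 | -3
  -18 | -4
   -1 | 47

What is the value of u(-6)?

-13

(u(n) − c)(n + q) = p for each data point; the three points give a linear system in c and q, then p follows.
Solving: c = -1, q = 2, p = 48, so u(n) = -1 + 48/(n + 2).
Then u(-6) = -1 + 48/(-4) = -13.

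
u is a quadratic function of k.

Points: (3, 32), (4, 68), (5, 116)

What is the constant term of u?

-4

Write u(k) = ak² + bk + c; the 3 given values yield a linear system in the 3 coefficients.
Solving, u(k) = 6k² - 6k - 4.
The constant term is u(0) = -4.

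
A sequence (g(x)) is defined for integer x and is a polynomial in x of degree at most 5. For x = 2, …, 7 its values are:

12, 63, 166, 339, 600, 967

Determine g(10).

2884

Write g(x) = ax^5 + bx^4 + cx³ + dx² + ex + p; the 6 given values yield a linear system in the 6 coefficients.
Solving, the top 2 coefficients vanish, and g(x) = 3x³ - x² - x - 6.
Then g(10) = 2884.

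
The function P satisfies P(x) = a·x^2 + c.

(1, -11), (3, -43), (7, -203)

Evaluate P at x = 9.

-331

From P(1) = -11 and P(3) = -43: 1a + c = -11 and 9a + c = -43.
Subtracting: 8a = -32, so a = -4; then c = -11 − (-4)·1 = -7.
So P(x) = -4x² − 7, and P(9) = -331.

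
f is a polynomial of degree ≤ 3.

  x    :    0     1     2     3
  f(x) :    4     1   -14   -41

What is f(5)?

First differences: -3, -15, -27. Second differences: -12, -12.
Level-2 differences are constant, so f has degree 2.
Fitting a degree-2 polynomial gives f(x) = -6x² + 3x + 4.
Then f(5) = -131.

-131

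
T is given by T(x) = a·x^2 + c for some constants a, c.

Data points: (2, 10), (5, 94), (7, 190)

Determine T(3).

30

From T(2) = 10 and T(5) = 94: 4a + c = 10 and 25a + c = 94.
Subtracting: 21a = 84, so a = 4; then c = 10 − 4·4 = -6.
So T(x) = 4x² − 6, and T(3) = 30.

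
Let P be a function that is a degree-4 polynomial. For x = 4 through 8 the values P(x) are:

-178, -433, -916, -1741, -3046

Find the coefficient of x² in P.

Write P(x) = ax^4 + bx³ + cx² + dx + e; the 5 given values yield a linear system in the 5 coefficients.
Solving, P(x) = -x^4 + 3x³ - 8x² + 3x + 2.
The coefficient of x² is -8.

-8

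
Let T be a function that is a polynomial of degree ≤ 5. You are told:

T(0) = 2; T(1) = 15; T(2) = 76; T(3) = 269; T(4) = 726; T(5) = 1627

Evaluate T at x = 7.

5721

First differences: 13, 61, 193, 457, 901. Second differences: 48, 132, 264, 444. Third differences: 84, 132, 180. Fourth differences: 48, 48.
Level-4 differences are constant, so T has degree 4.
Fitting a degree-4 polynomial gives T(x) = 2x^4 + 2x³ + 4x² + 5x + 2.
Then T(7) = 5721.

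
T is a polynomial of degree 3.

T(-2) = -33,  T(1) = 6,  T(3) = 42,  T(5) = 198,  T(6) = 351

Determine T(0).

Write T(n) = an³ + bn² + cn + d; the 5 given values yield a linear system in the 4 coefficients.
Solving, T(n) = 2n³ - 3n² + 4n + 3.
Then T(0) = 3.

3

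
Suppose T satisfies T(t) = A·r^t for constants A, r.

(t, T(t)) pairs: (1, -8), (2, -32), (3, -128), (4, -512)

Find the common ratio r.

4

Consecutive ratio: -32/(-8) = 4, and -128/(-32) = 4, so r = 4.
Then A·4^1 = -8 gives A = -2, and T(t) = -2·4^t.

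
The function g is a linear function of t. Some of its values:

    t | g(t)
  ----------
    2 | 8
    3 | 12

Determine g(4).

Write g(t) = at + b; the 2 given values yield a linear system in the 2 coefficients.
Solving, g(t) = 4t.
Then g(4) = 16.

16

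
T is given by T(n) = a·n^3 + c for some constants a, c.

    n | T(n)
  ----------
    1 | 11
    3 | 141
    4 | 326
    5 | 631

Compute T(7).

1721

From T(1) = 11 and T(3) = 141: 1a + c = 11 and 27a + c = 141.
Subtracting: 26a = 130, so a = 5; then c = 11 − 5·1 = 6.
So T(n) = 5n³ + 6, and T(7) = 1721.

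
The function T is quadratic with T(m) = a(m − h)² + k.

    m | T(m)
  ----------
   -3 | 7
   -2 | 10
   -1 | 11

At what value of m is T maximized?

-1

First differences 3, 1; second difference -2 = 2a, so a = -1.
Expanding, the m-coefficient is −2ah = 2h; matching it to the data gives h = -1, and then k = 11.
So T(m) = -1(m + 1)² + 11.
Hence h = -1.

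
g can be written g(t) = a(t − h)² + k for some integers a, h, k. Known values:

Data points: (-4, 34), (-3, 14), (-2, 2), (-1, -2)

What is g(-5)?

62

First differences -20, -12, -4; second difference 8 = 2a, so a = 4.
Expanding, the t-coefficient is −2ah = -8h; matching it to the data gives h = -1, and then k = -2.
So g(t) = 4(t + 1)² − 2.
g(-5) = 4·(-4)² − 2 = 62.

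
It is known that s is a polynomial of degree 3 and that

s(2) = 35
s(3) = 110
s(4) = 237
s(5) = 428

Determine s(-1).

2

Write s(x) = ax³ + bx² + cx + d; the 4 given values yield a linear system in the 4 coefficients.
Solving, s(x) = 2x³ + 8x² - 3x - 7.
Then s(-1) = 2.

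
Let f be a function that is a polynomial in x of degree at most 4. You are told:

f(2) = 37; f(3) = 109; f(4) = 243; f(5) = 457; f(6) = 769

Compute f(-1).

Write f(x) = ax^4 + bx³ + cx² + dx + e; the 5 given values yield a linear system in the 5 coefficients.
Solving, the leading coefficient vanishes, and f(x) = 3x³ + 4x² - 5x + 7.
Then f(-1) = 13.

13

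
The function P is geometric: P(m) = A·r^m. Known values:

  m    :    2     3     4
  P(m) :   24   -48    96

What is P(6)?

Consecutive ratio: -48/24 = -2, and 96/(-48) = -2, so r = -2.
Then A·(-2)^2 = 24 gives A = 6, and P(m) = 6·(-2)^m.
P(6) = 6·(-2)^6 = 384.

384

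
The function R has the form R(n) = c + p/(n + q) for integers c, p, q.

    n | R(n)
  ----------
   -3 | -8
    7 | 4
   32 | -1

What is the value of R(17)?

0

(R(n) − c)(n + q) = p for each data point; the three points give a linear system in c and q, then p follows.
Solving: c = -2, q = -2, p = 30, so R(n) = -2 + 30/(n − 2).
Then R(17) = -2 + 30/15 = 0.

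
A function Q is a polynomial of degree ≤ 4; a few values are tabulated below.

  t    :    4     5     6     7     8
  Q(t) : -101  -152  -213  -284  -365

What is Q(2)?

-29

First differences: -51, -61, -71, -81. Second differences: -10, -10, -10.
Level-2 differences are constant, so Q has degree 2.
Fitting a degree-2 polynomial gives Q(t) = -5t² - 6t + 3.
Then Q(2) = -29.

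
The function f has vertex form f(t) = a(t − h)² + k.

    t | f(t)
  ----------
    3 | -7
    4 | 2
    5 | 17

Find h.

First differences 9, 15; second difference 6 = 2a, so a = 3.
Expanding, the t-coefficient is −2ah = -6h; matching it to the data gives h = 2, and then k = -10.
So f(t) = 3(t − 2)² − 10.
Hence h = 2.

2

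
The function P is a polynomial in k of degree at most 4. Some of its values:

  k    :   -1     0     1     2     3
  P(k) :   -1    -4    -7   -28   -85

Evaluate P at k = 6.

First differences: -3, -3, -21, -57. Second differences: 0, -18, -36. Third differences: -18, -18.
Level-3 differences are constant, so P has degree 3.
Fitting a degree-3 polynomial gives P(k) = -3k³ - 4.
Then P(6) = -652.

-652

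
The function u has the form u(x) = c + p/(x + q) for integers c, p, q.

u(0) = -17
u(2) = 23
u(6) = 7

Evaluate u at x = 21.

(u(x) − c)(x + q) = p for each data point; the three points give a linear system in c and q, then p follows.
Solving: c = 3, q = -1, p = 20, so u(x) = 3 + 20/(x − 1).
Then u(21) = 3 + 20/20 = 4.

4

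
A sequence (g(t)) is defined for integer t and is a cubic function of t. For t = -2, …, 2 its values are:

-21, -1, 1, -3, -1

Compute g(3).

19

First differences: 20, 2, -4, 2. Second differences: -18, -6, 6. Third differences: 12, 12.
Level-3 differences are constant, so g has degree 3.
Fitting a degree-3 polynomial gives g(t) = 2t³ - 3t² - 3t + 1.
Then g(3) = 19.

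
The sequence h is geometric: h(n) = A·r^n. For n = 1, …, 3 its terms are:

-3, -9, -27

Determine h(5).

Consecutive ratio: -9/(-3) = 3, and -27/(-9) = 3, so r = 3.
Then A·3^1 = -3 gives A = -1, and h(n) = -1·3^n.
h(5) = -1·3^5 = -243.

-243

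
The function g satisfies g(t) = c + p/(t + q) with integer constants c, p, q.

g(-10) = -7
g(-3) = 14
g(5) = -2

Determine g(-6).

(g(t) − c)(t + q) = p for each data point; the three points give a linear system in c and q, then p follows.
Solving: c = -4, q = 4, p = 18, so g(t) = -4 + 18/(t + 4).
Then g(-6) = -4 + 18/(-2) = -13.

-13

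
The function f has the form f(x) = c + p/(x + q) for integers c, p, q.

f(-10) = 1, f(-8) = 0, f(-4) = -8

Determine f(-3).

-20

(f(x) − c)(x + q) = p for each data point; the three points give a linear system in c and q, then p follows.
Solving: c = 4, q = 2, p = 24, so f(x) = 4 + 24/(x + 2).
Then f(-3) = 4 + 24/(-1) = -20.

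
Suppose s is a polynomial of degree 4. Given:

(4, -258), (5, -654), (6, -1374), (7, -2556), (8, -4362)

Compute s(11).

-15504

Write s(x) = ax^4 + bx³ + cx² + dx + e; the 5 given values yield a linear system in the 5 coefficients.
Solving, s(x) = -x^4 - x³ + 4x² - 2x + 6.
Then s(11) = -15504.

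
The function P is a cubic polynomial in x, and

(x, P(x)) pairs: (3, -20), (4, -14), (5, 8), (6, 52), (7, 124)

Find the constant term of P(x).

First differences: 6, 22, 44, 72. Second differences: 16, 22, 28. Third differences: 6, 6.
Level-3 differences are constant, so P has degree 3.
Fitting a degree-3 polynomial gives P(x) = x³ - 4x² - 3x - 2.
The constant term is P(0) = -2.

-2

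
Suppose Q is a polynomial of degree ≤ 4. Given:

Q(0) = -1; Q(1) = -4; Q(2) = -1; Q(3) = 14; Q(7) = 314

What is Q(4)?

47

Write Q(t) = at^4 + bt³ + ct² + dt + e; the 5 given values yield a linear system in the 5 coefficients.
Solving, the leading coefficient vanishes, and Q(t) = t³ - 4t - 1.
Then Q(4) = 47.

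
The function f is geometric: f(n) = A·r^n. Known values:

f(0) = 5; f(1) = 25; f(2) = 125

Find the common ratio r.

Consecutive ratio: 25/5 = 5, and 125/25 = 5, so r = 5.
Then A·5^0 = 5 gives A = 5, and f(n) = 5·5^n.

5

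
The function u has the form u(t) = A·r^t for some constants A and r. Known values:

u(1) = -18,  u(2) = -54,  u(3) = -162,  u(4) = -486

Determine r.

Consecutive ratio: -54/(-18) = 3, and -162/(-54) = 3, so r = 3.
Then A·3^1 = -18 gives A = -6, and u(t) = -6·3^t.

3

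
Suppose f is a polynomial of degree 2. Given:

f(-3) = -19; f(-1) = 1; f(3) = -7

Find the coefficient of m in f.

Write f(m) = am² + bm + c; the 3 given values yield a linear system in the 3 coefficients.
Solving, f(m) = -2m² + 2m + 5.
The coefficient of m is 2.

2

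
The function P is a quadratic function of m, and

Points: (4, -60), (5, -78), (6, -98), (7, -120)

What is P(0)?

-8

First differences: -18, -20, -22. Second differences: -2, -2.
Level-2 differences are constant, so P has degree 2.
Fitting a degree-2 polynomial gives P(m) = -m² - 9m - 8.
The constant term is P(0) = -8.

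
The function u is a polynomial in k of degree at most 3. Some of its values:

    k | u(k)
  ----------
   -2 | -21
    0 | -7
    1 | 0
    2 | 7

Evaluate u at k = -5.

-42

Write u(k) = ak³ + bk² + ck + d; the 4 given values yield a linear system in the 4 coefficients.
Solving, the top 2 coefficients vanish, and u(k) = 7k - 7.
Then u(-5) = -42.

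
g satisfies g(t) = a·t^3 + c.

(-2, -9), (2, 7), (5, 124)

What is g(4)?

From g(-2) = -9 and g(2) = 7: -8a + c = -9 and 8a + c = 7.
Subtracting: 16a = 16, so a = 1; then c = -9 − 1·(-8) = -1.
So g(t) = 1t³ − 1, and g(4) = 63.

63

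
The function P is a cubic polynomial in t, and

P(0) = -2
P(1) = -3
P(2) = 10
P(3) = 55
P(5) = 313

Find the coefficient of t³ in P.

3

Write P(t) = at³ + bt² + ct + d; the 5 given values yield a linear system in the 4 coefficients.
Solving, P(t) = 3t³ - 2t² - 2t - 2.
The coefficient of t³ is 3.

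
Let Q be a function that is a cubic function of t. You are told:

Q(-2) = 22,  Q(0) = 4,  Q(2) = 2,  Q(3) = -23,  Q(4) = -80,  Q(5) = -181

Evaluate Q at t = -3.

67

Write Q(t) = at³ + bt² + ct + d; the 6 given values yield a linear system in the 4 coefficients.
Solving, Q(t) = -2t³ + 2t² + 3t + 4.
Then Q(-3) = 67.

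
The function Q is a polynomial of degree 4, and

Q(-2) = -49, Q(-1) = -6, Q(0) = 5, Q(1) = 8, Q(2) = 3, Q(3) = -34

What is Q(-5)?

-970

First differences: 43, 11, 3, -5, -37. Second differences: -32, -8, -8, -32. Third differences: 24, 0, -24. Fourth differences: -24, -24.
Level-4 differences are constant, so Q has degree 4.
Fitting a degree-4 polynomial gives Q(n) = -n^4 + 2n³ - 3n² + 5n + 5.
Then Q(-5) = -970.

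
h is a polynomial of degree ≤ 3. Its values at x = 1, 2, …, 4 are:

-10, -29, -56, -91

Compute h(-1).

4

Write h(x) = ax³ + bx² + cx + d; the 4 given values yield a linear system in the 4 coefficients.
Solving, the leading coefficient vanishes, and h(x) = -4x² - 7x + 1.
Then h(-1) = 4.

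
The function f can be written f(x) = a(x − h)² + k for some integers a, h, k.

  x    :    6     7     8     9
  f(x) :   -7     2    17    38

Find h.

First differences 9, 15, 21; second difference 6 = 2a, so a = 3.
Expanding, the x-coefficient is −2ah = -6h; matching it to the data gives h = 5, and then k = -10.
So f(x) = 3(x − 5)² − 10.
Hence h = 5.

5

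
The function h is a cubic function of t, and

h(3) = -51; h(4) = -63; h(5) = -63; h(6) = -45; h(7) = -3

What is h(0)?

Write h(t) = at³ + bt² + ct + d; the 5 given values yield a linear system in the 4 coefficients.
Solving, h(t) = t³ - 6t² - 7t - 3.
The constant term is h(0) = -3.

-3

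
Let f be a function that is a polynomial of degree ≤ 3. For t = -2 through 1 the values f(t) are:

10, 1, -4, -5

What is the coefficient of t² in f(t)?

2

First differences: -9, -5, -1. Second differences: 4, 4.
Level-2 differences are constant, so f has degree 2.
Fitting a degree-2 polynomial gives f(t) = 2t² - 3t - 4.
The coefficient of t² is 2.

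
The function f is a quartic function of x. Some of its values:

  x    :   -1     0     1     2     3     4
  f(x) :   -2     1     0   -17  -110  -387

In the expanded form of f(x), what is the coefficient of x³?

2

First differences: 3, -1, -17, -93, -277. Second differences: -4, -16, -76, -184. Third differences: -12, -60, -108. Fourth differences: -48, -48.
Level-4 differences are constant, so f has degree 4.
Fitting a degree-4 polynomial gives f(x) = -2x^4 + 2x³ - x + 1.
The coefficient of x³ is 2.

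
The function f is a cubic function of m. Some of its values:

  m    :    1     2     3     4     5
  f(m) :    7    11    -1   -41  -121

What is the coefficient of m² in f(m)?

4

First differences: 4, -12, -40, -80. Second differences: -16, -28, -40. Third differences: -12, -12.
Level-3 differences are constant, so f has degree 3.
Fitting a degree-3 polynomial gives f(m) = -2m³ + 4m² + 6m - 1.
The coefficient of m² is 4.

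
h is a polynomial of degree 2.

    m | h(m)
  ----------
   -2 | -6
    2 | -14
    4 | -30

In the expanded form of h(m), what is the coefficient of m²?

Write h(m) = am² + bm + c; the 3 given values yield a linear system in the 3 coefficients.
Solving, h(m) = -m² - 2m - 6.
The coefficient of m² is -1.

-1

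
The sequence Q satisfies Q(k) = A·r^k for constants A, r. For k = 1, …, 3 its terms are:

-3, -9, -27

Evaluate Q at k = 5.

Consecutive ratio: -9/(-3) = 3, and -27/(-9) = 3, so r = 3.
Then A·3^1 = -3 gives A = -1, and Q(k) = -1·3^k.
Q(5) = -1·3^5 = -243.

-243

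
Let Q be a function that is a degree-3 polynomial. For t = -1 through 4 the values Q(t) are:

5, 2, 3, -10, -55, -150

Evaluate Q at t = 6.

First differences: -3, 1, -13, -45, -95. Second differences: 4, -14, -32, -50. Third differences: -18, -18, -18.
Level-3 differences are constant, so Q has degree 3.
Fitting a degree-3 polynomial gives Q(t) = -3t³ + 2t² + 2t + 2.
Then Q(6) = -562.

-562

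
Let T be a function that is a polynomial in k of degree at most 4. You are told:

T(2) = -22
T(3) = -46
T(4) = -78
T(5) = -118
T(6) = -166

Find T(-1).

First differences: -24, -32, -40, -48. Second differences: -8, -8, -8.
Level-2 differences are constant, so T has degree 2.
Fitting a degree-2 polynomial gives T(k) = -4k² - 4k + 2.
Then T(-1) = 2.

2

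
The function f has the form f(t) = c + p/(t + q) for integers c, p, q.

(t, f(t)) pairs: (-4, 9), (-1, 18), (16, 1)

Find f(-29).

(f(t) − c)(t + q) = p for each data point; the three points give a linear system in c and q, then p follows.
Solving: c = 3, q = -1, p = -30, so f(t) = 3 − 30/(t − 1).
Then f(-29) = 3 − 30/(-30) = 4.

4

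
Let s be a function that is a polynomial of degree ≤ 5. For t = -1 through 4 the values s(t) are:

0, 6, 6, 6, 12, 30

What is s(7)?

216

First differences: 6, 0, 0, 6, 18. Second differences: -6, 0, 6, 12. Third differences: 6, 6, 6.
Level-3 differences are constant, so s has degree 3.
Fitting a degree-3 polynomial gives s(t) = t³ - 3t² + 2t + 6.
Then s(7) = 216.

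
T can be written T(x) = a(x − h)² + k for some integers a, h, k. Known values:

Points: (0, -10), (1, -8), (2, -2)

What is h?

0

First differences 2, 6; second difference 4 = 2a, so a = 2.
Expanding, the x-coefficient is −2ah = -4h; matching it to the data gives h = 0, and then k = -10.
So T(x) = 2(x + 0)² − 10.
Hence h = 0.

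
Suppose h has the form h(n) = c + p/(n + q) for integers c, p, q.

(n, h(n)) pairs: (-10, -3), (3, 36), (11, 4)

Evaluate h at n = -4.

-6

(h(n) − c)(n + q) = p for each data point; the three points give a linear system in c and q, then p follows.
Solving: c = 0, q = -2, p = 36, so h(n) = 36/(n − 2).
Then h(-4) = 0 + 36/(-6) = -6.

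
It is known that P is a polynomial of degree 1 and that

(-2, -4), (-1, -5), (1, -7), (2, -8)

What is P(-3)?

Write P(t) = at + b; the 4 given values yield a linear system in the 2 coefficients.
Solving, P(t) = -t - 6.
Then P(-3) = -3.

-3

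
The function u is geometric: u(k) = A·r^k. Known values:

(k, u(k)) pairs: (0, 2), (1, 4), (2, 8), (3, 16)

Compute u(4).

32

Consecutive ratio: 4/2 = 2, and 8/4 = 2, so r = 2.
Then A·2^0 = 2 gives A = 2, and u(k) = 2·2^k.
u(4) = 2·2^4 = 32.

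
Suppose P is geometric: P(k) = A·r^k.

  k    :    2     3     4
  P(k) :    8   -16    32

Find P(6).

128

Consecutive ratio: -16/8 = -2, and 32/(-16) = -2, so r = -2.
Then A·(-2)^2 = 8 gives A = 2, and P(k) = 2·(-2)^k.
P(6) = 2·(-2)^6 = 128.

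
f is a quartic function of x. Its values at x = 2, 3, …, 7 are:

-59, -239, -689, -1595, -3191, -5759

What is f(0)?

First differences: -180, -450, -906, -1596, -2568. Second differences: -270, -456, -690, -972. Third differences: -186, -234, -282. Fourth differences: -48, -48.
Level-4 differences are constant, so f has degree 4.
Fitting a degree-4 polynomial gives f(x) = -2x^4 - 3x³ + 2x² - 3x - 5.
Then f(0) = -5.

-5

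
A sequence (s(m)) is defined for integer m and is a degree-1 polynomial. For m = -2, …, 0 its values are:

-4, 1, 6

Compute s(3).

21

First differences: 5, 5.
Level-1 differences are constant, so s has degree 1.
Fitting a degree-1 polynomial gives s(m) = 5m + 6.
Then s(3) = 21.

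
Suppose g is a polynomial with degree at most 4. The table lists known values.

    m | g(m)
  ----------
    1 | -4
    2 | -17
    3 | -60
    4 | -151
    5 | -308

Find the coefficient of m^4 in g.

First differences: -13, -43, -91, -157. Second differences: -30, -48, -66. Third differences: -18, -18.
Level-3 differences are constant, so g has degree 3.
Fitting a degree-3 polynomial gives g(m) = -3m³ + 3m² - m - 3.
The coefficient of m^4 is 0.

0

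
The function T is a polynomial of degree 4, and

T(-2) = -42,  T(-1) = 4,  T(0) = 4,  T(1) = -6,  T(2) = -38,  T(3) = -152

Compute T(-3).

-218

First differences: 46, 0, -10, -32, -114. Second differences: -46, -10, -22, -82. Third differences: 36, -12, -60. Fourth differences: -48, -48.
Level-4 differences are constant, so T has degree 4.
Fitting a degree-4 polynomial gives T(x) = -2x^4 + 2x³ - 3x² - 7x + 4.
Then T(-3) = -218.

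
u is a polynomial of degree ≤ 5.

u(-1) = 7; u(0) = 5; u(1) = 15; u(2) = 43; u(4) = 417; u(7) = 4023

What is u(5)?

1015

Write u(m) = am^5 + bm^4 + cm³ + dm² + em + p; the 6 given values yield a linear system in the 6 coefficients.
Solving, the leading coefficient vanishes, and u(m) = 2m^4 - 3m³ + 4m² + 7m + 5.
Then u(5) = 1015.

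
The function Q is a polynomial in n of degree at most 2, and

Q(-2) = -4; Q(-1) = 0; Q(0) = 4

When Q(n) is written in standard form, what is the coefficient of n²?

Write Q(n) = an² + bn + c; the 3 given values yield a linear system in the 3 coefficients.
Solving, the leading coefficient vanishes, and Q(n) = 4n + 4.
The coefficient of n² is 0.

0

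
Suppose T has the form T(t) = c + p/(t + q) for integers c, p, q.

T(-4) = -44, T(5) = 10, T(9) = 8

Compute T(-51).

(T(t) − c)(t + q) = p for each data point; the three points give a linear system in c and q, then p follows.
Solving: c = 4, q = 3, p = 48, so T(t) = 4 + 48/(t + 3).
Then T(-51) = 4 + 48/(-48) = 3.

3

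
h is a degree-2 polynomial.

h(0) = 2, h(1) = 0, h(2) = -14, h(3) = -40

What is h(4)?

-78

First differences: -2, -14, -26. Second differences: -12, -12.
Level-2 differences are constant, so h has degree 2.
Fitting a degree-2 polynomial gives h(n) = -6n² + 4n + 2.
Then h(4) = -78.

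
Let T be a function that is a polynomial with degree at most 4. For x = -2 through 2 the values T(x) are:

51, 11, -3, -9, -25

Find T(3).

Write T(x) = ax^4 + bx³ + cx² + dx + e; the 5 given values yield a linear system in the 5 coefficients.
Solving, the leading coefficient vanishes, and T(x) = -3x³ + 4x² - 7x - 3.
Then T(3) = -69.

-69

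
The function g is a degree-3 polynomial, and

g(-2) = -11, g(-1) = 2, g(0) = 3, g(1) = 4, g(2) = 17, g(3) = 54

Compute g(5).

248

First differences: 13, 1, 1, 13, 37. Second differences: -12, 0, 12, 24. Third differences: 12, 12, 12.
Level-3 differences are constant, so g has degree 3.
Fitting a degree-3 polynomial gives g(m) = 2m³ - m + 3.
Then g(5) = 248.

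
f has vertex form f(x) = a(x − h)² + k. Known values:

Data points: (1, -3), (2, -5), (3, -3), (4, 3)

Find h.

2

First differences -2, 2, 6; second difference 4 = 2a, so a = 2.
Expanding, the x-coefficient is −2ah = -4h; matching it to the data gives h = 2, and then k = -5.
So f(x) = 2(x − 2)² − 5.
Hence h = 2.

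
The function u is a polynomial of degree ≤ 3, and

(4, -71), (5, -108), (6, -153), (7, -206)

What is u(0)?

First differences: -37, -45, -53. Second differences: -8, -8.
Level-2 differences are constant, so u has degree 2.
Fitting a degree-2 polynomial gives u(n) = -4n² - n - 3.
The constant term is u(0) = -3.

-3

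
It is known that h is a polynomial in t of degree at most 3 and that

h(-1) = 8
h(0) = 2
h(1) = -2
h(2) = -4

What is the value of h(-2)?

First differences: -6, -4, -2. Second differences: 2, 2.
Level-2 differences are constant, so h has degree 2.
Fitting a degree-2 polynomial gives h(t) = t² - 5t + 2.
Then h(-2) = 16.

16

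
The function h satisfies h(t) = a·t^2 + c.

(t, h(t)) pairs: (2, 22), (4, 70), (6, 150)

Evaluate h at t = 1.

10

From h(2) = 22 and h(4) = 70: 4a + c = 22 and 16a + c = 70.
Subtracting: 12a = 48, so a = 4; then c = 22 − 4·4 = 6.
So h(t) = 4t² + 6, and h(1) = 10.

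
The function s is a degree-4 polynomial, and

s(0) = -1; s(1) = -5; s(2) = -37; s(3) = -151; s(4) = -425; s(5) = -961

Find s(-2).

First differences: -4, -32, -114, -274, -536. Second differences: -28, -82, -160, -262. Third differences: -54, -78, -102. Fourth differences: -24, -24.
Level-4 differences are constant, so s has degree 4.
Fitting a degree-4 polynomial gives s(k) = -k^4 - 3k³ + 2k² - 2k - 1.
Then s(-2) = 19.

19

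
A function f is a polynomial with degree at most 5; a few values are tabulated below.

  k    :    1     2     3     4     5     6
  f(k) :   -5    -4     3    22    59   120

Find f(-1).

First differences: 1, 7, 19, 37, 61. Second differences: 6, 12, 18, 24. Third differences: 6, 6, 6.
Level-3 differences are constant, so f has degree 3.
Fitting a degree-3 polynomial gives f(k) = k³ - 3k² + 3k - 6.
Then f(-1) = -13.

-13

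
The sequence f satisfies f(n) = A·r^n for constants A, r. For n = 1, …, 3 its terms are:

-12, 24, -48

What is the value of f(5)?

-192

Consecutive ratio: 24/(-12) = -2, and -48/24 = -2, so r = -2.
Then A·(-2)^1 = -12 gives A = 6, and f(n) = 6·(-2)^n.
f(5) = 6·(-2)^5 = -192.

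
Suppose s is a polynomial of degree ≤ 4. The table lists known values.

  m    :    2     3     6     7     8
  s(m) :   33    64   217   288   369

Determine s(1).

Write s(m) = am^4 + bm³ + cm² + dm + e; the 5 given values yield a linear system in the 5 coefficients.
Solving, the top 2 coefficients vanish, and s(m) = 5m² + 6m + 1.
Then s(1) = 12.

12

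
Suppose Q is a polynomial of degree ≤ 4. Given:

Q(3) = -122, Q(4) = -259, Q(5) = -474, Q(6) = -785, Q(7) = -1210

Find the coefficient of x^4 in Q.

Write Q(x) = ax^4 + bx³ + cx² + dx + e; the 5 given values yield a linear system in the 5 coefficients.
Solving, the leading coefficient vanishes, and Q(x) = -3x³ - 3x² - 5x + 1.
The coefficient of x^4 is 0.

0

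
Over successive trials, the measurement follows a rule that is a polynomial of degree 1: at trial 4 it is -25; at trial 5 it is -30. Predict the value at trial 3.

Write the value at n as f(n).
Write f(n) = an + b; the 2 given values yield a linear system in the 2 coefficients.
Solving, f(n) = -5n - 5.
Then f(3) = -20.

-20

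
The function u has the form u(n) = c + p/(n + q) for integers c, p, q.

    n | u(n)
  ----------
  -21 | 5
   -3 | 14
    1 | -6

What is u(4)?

0

(u(n) − c)(n + q) = p for each data point; the three points give a linear system in c and q, then p follows.
Solving: c = 4, q = 1, p = -20, so u(n) = 4 − 20/(n + 1).
Then u(4) = 4 − 20/5 = 0.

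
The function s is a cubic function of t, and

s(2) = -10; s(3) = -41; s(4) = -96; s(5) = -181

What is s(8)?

-676

Write s(t) = at³ + bt² + ct + d; the 4 given values yield a linear system in the 4 coefficients.
Solving, s(t) = -t³ - 3t² + 3t + 4.
Then s(8) = -676.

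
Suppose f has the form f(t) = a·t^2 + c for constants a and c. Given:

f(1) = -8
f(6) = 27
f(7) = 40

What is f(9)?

72

From f(1) = -8 and f(6) = 27: 1a + c = -8 and 36a + c = 27.
Subtracting: 35a = 35, so a = 1; then c = -8 − 1·1 = -9.
So f(t) = 1t² − 9, and f(9) = 72.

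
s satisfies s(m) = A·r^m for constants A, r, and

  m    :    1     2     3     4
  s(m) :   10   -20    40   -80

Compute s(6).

Consecutive ratio: -20/10 = -2, and 40/(-20) = -2, so r = -2.
Then A·(-2)^1 = 10 gives A = -5, and s(m) = -5·(-2)^m.
s(6) = -5·(-2)^6 = -320.

-320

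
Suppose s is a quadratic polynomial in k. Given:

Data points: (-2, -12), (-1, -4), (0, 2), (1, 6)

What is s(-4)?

-34

Write s(k) = ak² + bk + c; the 4 given values yield a linear system in the 3 coefficients.
Solving, s(k) = -k² + 5k + 2.
Then s(-4) = -34.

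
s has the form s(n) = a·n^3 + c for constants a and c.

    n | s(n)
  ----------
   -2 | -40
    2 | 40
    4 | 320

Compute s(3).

135

From s(-2) = -40 and s(2) = 40: -8a + c = -40 and 8a + c = 40.
Subtracting: 16a = 80, so a = 5; then c = -40 − 5·(-8) = 0.
So s(n) = 5n³ + 0, and s(3) = 135.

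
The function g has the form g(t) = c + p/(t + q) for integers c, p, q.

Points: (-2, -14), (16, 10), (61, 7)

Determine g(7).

(g(t) − c)(t + q) = p for each data point; the three points give a linear system in c and q, then p follows.
Solving: c = 6, q = -1, p = 60, so g(t) = 6 + 60/(t − 1).
Then g(7) = 6 + 60/6 = 16.

16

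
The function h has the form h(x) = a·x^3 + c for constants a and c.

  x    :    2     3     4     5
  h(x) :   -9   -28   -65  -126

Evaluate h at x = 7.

From h(2) = -9 and h(3) = -28: 8a + c = -9 and 27a + c = -28.
Subtracting: 19a = -19, so a = -1; then c = -9 − (-1)·8 = -1.
So h(x) = -1x³ − 1, and h(7) = -344.

-344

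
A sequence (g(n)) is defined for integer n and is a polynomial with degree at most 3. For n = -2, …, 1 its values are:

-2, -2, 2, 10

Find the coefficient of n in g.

Write g(n) = an³ + bn² + cn + d; the 4 given values yield a linear system in the 4 coefficients.
Solving, the leading coefficient vanishes, and g(n) = 2n² + 6n + 2.
The coefficient of n is 6.

6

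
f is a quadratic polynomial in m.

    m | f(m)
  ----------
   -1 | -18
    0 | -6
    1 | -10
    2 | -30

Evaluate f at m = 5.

First differences: 12, -4, -20. Second differences: -16, -16.
Level-2 differences are constant, so f has degree 2.
Fitting a degree-2 polynomial gives f(m) = -8m² + 4m - 6.
Then f(5) = -186.

-186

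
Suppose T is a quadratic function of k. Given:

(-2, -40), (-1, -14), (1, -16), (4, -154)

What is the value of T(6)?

Write T(k) = ak² + bk + c; the 4 given values yield a linear system in the 3 coefficients.
Solving, T(k) = -9k² - k - 6.
Then T(6) = -336.

-336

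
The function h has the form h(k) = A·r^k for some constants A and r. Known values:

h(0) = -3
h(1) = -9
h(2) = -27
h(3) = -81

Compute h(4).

-243

Consecutive ratio: -9/(-3) = 3, and -27/(-9) = 3, so r = 3.
Then A·3^0 = -3 gives A = -3, and h(k) = -3·3^k.
h(4) = -3·3^4 = -243.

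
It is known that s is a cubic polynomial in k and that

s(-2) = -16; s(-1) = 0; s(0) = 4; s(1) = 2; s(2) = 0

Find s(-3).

Write s(k) = ak³ + bk² + ck + d; the 5 given values yield a linear system in the 4 coefficients.
Solving, s(k) = k³ - 3k² + 4.
Then s(-3) = -50.

-50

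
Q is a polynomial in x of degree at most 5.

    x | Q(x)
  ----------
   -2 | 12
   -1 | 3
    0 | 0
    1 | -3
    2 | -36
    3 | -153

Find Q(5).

First differences: -9, -3, -3, -33, -117. Second differences: 6, 0, -30, -84. Third differences: -6, -30, -54. Fourth differences: -24, -24.
Level-4 differences are constant, so Q has degree 4.
Fitting a degree-4 polynomial gives Q(x) = -x^4 - 3x³ + x².
Then Q(5) = -975.

-975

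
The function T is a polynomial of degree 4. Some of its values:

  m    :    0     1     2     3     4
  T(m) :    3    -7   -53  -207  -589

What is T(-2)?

Write T(m) = am^4 + bm³ + cm² + dm + e; the 5 given values yield a linear system in the 5 coefficients.
Solving, T(m) = -2m^4 - 4m² - 4m + 3.
Then T(-2) = -37.

-37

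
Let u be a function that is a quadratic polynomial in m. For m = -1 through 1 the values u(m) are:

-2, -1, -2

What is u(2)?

Write u(m) = am² + bm + c; the 3 given values yield a linear system in the 3 coefficients.
Solving, u(m) = -m² - 1.
Then u(2) = -5.

-5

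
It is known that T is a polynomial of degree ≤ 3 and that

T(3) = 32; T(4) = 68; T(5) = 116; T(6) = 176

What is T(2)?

8

Write T(m) = am³ + bm² + cm + d; the 4 given values yield a linear system in the 4 coefficients.
Solving, the leading coefficient vanishes, and T(m) = 6m² - 6m - 4.
Then T(2) = 8.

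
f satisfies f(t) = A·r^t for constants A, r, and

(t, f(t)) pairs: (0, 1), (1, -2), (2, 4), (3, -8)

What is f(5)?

-32

Consecutive ratio: -2/1 = -2, and 4/(-2) = -2, so r = -2.
Then A·(-2)^0 = 1 gives A = 1, and f(t) = 1·(-2)^t.
f(5) = 1·(-2)^5 = -32.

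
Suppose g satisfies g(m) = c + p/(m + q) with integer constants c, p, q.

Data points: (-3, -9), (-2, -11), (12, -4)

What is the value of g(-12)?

-6

(g(m) − c)(m + q) = p for each data point; the three points give a linear system in c and q, then p follows.
Solving: c = -5, q = 0, p = 12, so g(m) = -5 + 12/(m + 0).
Then g(-12) = -5 + 12/(-12) = -6.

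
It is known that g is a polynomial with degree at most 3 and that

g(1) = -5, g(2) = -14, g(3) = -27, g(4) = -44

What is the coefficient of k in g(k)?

-3

First differences: -9, -13, -17. Second differences: -4, -4.
Level-2 differences are constant, so g has degree 2.
Fitting a degree-2 polynomial gives g(k) = -2k² - 3k.
The coefficient of k is -3.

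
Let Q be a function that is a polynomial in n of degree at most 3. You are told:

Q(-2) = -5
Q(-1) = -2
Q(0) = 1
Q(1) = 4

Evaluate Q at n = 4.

13

First differences: 3, 3, 3.
Level-1 differences are constant, so Q has degree 1.
Fitting a degree-1 polynomial gives Q(n) = 3n + 1.
Then Q(4) = 13.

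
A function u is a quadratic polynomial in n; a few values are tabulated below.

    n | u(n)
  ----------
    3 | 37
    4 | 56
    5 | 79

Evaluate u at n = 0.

Write u(n) = an² + bn + c; the 3 given values yield a linear system in the 3 coefficients.
Solving, u(n) = 2n² + 5n + 4.
Then u(0) = 4.

4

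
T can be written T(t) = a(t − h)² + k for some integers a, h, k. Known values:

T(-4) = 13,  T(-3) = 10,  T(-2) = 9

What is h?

First differences -3, -1; second difference 2 = 2a, so a = 1.
Expanding, the t-coefficient is −2ah = -2h; matching it to the data gives h = -2, and then k = 9.
So T(t) = 1(t + 2)² + 9.
Hence h = -2.

-2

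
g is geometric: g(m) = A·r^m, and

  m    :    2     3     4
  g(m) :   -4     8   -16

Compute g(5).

32

Consecutive ratio: 8/(-4) = -2, and -16/8 = -2, so r = -2.
Then A·(-2)^2 = -4 gives A = -1, and g(m) = -1·(-2)^m.
g(5) = -1·(-2)^5 = 32.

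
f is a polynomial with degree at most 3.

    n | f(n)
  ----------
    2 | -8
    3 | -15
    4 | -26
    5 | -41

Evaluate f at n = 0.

-6

Write f(n) = an³ + bn² + cn + d; the 4 given values yield a linear system in the 4 coefficients.
Solving, the leading coefficient vanishes, and f(n) = -2n² + 3n - 6.
Then f(0) = -6.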